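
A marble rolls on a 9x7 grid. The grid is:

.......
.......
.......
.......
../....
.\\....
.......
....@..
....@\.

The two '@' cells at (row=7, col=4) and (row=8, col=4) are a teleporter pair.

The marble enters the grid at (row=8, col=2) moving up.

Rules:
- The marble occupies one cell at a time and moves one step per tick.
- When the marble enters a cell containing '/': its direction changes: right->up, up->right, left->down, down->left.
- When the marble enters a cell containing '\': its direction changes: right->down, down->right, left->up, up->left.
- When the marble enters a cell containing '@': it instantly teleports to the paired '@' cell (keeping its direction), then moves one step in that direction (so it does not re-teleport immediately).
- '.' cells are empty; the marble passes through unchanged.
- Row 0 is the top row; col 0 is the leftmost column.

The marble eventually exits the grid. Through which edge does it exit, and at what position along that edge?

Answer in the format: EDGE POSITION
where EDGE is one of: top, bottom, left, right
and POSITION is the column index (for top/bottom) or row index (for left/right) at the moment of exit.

Answer: top 1

Derivation:
Step 1: enter (8,2), '.' pass, move up to (7,2)
Step 2: enter (7,2), '.' pass, move up to (6,2)
Step 3: enter (6,2), '.' pass, move up to (5,2)
Step 4: enter (5,2), '\' deflects up->left, move left to (5,1)
Step 5: enter (5,1), '\' deflects left->up, move up to (4,1)
Step 6: enter (4,1), '.' pass, move up to (3,1)
Step 7: enter (3,1), '.' pass, move up to (2,1)
Step 8: enter (2,1), '.' pass, move up to (1,1)
Step 9: enter (1,1), '.' pass, move up to (0,1)
Step 10: enter (0,1), '.' pass, move up to (-1,1)
Step 11: at (-1,1) — EXIT via top edge, pos 1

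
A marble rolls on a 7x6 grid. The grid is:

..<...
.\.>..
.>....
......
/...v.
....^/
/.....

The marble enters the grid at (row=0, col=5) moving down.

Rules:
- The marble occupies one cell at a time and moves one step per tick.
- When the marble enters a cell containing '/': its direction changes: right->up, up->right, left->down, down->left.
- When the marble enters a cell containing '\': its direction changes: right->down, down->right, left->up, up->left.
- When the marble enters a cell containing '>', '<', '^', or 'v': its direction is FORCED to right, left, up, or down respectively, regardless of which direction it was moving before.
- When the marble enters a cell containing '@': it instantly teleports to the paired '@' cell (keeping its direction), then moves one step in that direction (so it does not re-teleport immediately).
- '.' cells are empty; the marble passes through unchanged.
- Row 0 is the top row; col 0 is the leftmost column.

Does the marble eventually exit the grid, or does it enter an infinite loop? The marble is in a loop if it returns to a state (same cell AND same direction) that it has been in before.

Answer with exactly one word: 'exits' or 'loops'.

Answer: loops

Derivation:
Step 1: enter (0,5), '.' pass, move down to (1,5)
Step 2: enter (1,5), '.' pass, move down to (2,5)
Step 3: enter (2,5), '.' pass, move down to (3,5)
Step 4: enter (3,5), '.' pass, move down to (4,5)
Step 5: enter (4,5), '.' pass, move down to (5,5)
Step 6: enter (5,5), '/' deflects down->left, move left to (5,4)
Step 7: enter (5,4), '^' forces left->up, move up to (4,4)
Step 8: enter (4,4), 'v' forces up->down, move down to (5,4)
Step 9: enter (5,4), '^' forces down->up, move up to (4,4)
Step 10: at (4,4) dir=up — LOOP DETECTED (seen before)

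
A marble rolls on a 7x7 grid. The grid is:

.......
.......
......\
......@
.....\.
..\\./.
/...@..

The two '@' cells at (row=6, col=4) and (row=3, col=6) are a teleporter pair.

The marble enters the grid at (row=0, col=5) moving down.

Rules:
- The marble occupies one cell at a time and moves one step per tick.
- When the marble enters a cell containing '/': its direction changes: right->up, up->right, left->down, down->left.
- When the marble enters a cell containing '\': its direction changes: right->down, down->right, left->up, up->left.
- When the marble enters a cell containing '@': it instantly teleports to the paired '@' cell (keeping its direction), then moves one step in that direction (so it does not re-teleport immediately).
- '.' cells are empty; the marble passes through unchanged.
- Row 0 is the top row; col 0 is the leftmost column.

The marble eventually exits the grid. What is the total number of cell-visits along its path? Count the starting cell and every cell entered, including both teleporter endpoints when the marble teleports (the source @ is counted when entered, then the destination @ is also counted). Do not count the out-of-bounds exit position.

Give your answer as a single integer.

Answer: 6

Derivation:
Step 1: enter (0,5), '.' pass, move down to (1,5)
Step 2: enter (1,5), '.' pass, move down to (2,5)
Step 3: enter (2,5), '.' pass, move down to (3,5)
Step 4: enter (3,5), '.' pass, move down to (4,5)
Step 5: enter (4,5), '\' deflects down->right, move right to (4,6)
Step 6: enter (4,6), '.' pass, move right to (4,7)
Step 7: at (4,7) — EXIT via right edge, pos 4
Path length (cell visits): 6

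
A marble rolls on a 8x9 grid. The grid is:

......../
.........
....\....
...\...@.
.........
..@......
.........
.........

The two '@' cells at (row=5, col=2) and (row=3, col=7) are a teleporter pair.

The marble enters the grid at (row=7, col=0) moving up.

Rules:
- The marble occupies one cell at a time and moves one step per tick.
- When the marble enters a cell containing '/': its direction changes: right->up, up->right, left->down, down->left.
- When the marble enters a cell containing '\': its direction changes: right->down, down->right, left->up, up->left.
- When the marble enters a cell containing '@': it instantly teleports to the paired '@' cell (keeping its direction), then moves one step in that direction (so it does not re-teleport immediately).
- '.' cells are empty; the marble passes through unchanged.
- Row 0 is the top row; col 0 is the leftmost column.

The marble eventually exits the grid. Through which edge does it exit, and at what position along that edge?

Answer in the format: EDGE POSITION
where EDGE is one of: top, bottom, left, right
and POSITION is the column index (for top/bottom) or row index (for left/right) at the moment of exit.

Step 1: enter (7,0), '.' pass, move up to (6,0)
Step 2: enter (6,0), '.' pass, move up to (5,0)
Step 3: enter (5,0), '.' pass, move up to (4,0)
Step 4: enter (4,0), '.' pass, move up to (3,0)
Step 5: enter (3,0), '.' pass, move up to (2,0)
Step 6: enter (2,0), '.' pass, move up to (1,0)
Step 7: enter (1,0), '.' pass, move up to (0,0)
Step 8: enter (0,0), '.' pass, move up to (-1,0)
Step 9: at (-1,0) — EXIT via top edge, pos 0

Answer: top 0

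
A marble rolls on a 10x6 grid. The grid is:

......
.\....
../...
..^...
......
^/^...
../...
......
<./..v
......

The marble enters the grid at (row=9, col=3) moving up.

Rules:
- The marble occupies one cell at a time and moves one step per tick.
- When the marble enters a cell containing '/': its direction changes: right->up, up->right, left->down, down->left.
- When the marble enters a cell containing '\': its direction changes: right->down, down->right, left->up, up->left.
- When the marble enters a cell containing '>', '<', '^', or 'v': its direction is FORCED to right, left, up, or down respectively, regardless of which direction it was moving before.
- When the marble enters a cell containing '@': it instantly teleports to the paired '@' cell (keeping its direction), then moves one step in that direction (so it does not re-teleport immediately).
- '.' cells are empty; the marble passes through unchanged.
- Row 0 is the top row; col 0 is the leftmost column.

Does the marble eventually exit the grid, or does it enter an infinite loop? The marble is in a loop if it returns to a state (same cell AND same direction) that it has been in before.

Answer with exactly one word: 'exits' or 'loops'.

Step 1: enter (9,3), '.' pass, move up to (8,3)
Step 2: enter (8,3), '.' pass, move up to (7,3)
Step 3: enter (7,3), '.' pass, move up to (6,3)
Step 4: enter (6,3), '.' pass, move up to (5,3)
Step 5: enter (5,3), '.' pass, move up to (4,3)
Step 6: enter (4,3), '.' pass, move up to (3,3)
Step 7: enter (3,3), '.' pass, move up to (2,3)
Step 8: enter (2,3), '.' pass, move up to (1,3)
Step 9: enter (1,3), '.' pass, move up to (0,3)
Step 10: enter (0,3), '.' pass, move up to (-1,3)
Step 11: at (-1,3) — EXIT via top edge, pos 3

Answer: exits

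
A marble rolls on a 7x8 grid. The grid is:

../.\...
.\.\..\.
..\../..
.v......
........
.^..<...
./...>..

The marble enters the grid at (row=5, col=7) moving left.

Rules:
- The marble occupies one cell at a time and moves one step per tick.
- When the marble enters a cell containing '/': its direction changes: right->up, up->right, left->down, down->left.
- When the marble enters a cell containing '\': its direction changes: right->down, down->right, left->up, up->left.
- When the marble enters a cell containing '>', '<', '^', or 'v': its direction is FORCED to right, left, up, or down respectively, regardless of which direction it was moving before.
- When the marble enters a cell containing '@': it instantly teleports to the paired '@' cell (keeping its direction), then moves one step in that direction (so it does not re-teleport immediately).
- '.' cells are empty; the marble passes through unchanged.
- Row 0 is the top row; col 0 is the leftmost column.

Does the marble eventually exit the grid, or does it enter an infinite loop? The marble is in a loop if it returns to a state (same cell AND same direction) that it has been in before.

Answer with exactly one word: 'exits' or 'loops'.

Step 1: enter (5,7), '.' pass, move left to (5,6)
Step 2: enter (5,6), '.' pass, move left to (5,5)
Step 3: enter (5,5), '.' pass, move left to (5,4)
Step 4: enter (5,4), '<' forces left->left, move left to (5,3)
Step 5: enter (5,3), '.' pass, move left to (5,2)
Step 6: enter (5,2), '.' pass, move left to (5,1)
Step 7: enter (5,1), '^' forces left->up, move up to (4,1)
Step 8: enter (4,1), '.' pass, move up to (3,1)
Step 9: enter (3,1), 'v' forces up->down, move down to (4,1)
Step 10: enter (4,1), '.' pass, move down to (5,1)
Step 11: enter (5,1), '^' forces down->up, move up to (4,1)
Step 12: at (4,1) dir=up — LOOP DETECTED (seen before)

Answer: loops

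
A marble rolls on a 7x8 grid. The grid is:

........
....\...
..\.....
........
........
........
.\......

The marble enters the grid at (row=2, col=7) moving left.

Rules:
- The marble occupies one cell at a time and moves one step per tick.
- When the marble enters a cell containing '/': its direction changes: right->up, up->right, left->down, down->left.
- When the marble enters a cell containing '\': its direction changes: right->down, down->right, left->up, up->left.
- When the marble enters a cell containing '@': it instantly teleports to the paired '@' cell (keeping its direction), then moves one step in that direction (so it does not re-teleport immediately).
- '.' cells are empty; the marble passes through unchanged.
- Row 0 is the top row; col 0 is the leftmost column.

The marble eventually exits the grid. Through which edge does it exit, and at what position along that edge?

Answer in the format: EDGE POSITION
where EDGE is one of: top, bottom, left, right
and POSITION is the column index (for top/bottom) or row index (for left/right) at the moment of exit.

Step 1: enter (2,7), '.' pass, move left to (2,6)
Step 2: enter (2,6), '.' pass, move left to (2,5)
Step 3: enter (2,5), '.' pass, move left to (2,4)
Step 4: enter (2,4), '.' pass, move left to (2,3)
Step 5: enter (2,3), '.' pass, move left to (2,2)
Step 6: enter (2,2), '\' deflects left->up, move up to (1,2)
Step 7: enter (1,2), '.' pass, move up to (0,2)
Step 8: enter (0,2), '.' pass, move up to (-1,2)
Step 9: at (-1,2) — EXIT via top edge, pos 2

Answer: top 2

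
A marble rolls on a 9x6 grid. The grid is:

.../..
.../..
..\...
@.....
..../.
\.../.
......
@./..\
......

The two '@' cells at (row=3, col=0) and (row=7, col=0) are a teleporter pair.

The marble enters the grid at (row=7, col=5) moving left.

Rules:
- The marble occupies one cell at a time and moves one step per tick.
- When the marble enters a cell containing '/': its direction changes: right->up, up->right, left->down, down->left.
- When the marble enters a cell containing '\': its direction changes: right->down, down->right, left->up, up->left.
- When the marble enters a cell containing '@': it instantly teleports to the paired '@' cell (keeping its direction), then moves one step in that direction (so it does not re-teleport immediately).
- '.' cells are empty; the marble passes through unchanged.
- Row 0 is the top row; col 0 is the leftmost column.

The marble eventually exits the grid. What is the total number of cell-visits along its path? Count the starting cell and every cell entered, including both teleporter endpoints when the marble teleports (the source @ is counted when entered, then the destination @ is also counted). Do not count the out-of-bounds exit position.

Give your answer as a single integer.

Step 1: enter (7,5), '\' deflects left->up, move up to (6,5)
Step 2: enter (6,5), '.' pass, move up to (5,5)
Step 3: enter (5,5), '.' pass, move up to (4,5)
Step 4: enter (4,5), '.' pass, move up to (3,5)
Step 5: enter (3,5), '.' pass, move up to (2,5)
Step 6: enter (2,5), '.' pass, move up to (1,5)
Step 7: enter (1,5), '.' pass, move up to (0,5)
Step 8: enter (0,5), '.' pass, move up to (-1,5)
Step 9: at (-1,5) — EXIT via top edge, pos 5
Path length (cell visits): 8

Answer: 8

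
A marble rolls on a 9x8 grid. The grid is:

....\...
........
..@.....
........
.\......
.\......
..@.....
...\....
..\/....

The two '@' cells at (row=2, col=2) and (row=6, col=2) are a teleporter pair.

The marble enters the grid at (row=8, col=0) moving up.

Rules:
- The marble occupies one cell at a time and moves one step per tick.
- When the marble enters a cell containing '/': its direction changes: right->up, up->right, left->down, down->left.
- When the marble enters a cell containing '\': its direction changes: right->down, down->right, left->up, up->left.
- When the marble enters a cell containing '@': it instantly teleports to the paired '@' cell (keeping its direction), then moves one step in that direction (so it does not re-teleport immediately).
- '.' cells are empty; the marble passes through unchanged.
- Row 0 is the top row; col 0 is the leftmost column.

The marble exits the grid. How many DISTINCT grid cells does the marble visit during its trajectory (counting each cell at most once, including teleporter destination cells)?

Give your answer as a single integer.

Step 1: enter (8,0), '.' pass, move up to (7,0)
Step 2: enter (7,0), '.' pass, move up to (6,0)
Step 3: enter (6,0), '.' pass, move up to (5,0)
Step 4: enter (5,0), '.' pass, move up to (4,0)
Step 5: enter (4,0), '.' pass, move up to (3,0)
Step 6: enter (3,0), '.' pass, move up to (2,0)
Step 7: enter (2,0), '.' pass, move up to (1,0)
Step 8: enter (1,0), '.' pass, move up to (0,0)
Step 9: enter (0,0), '.' pass, move up to (-1,0)
Step 10: at (-1,0) — EXIT via top edge, pos 0
Distinct cells visited: 9 (path length 9)

Answer: 9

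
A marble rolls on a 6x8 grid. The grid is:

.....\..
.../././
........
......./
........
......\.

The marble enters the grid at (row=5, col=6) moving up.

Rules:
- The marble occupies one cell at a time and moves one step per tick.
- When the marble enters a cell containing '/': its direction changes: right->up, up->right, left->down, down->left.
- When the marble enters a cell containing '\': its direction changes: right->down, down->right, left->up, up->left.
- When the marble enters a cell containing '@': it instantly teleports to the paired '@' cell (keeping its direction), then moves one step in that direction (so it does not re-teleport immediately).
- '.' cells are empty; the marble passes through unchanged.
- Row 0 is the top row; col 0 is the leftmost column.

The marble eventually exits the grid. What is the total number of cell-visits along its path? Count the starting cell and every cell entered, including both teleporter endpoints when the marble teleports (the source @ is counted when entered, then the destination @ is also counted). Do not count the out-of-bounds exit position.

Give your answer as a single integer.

Answer: 7

Derivation:
Step 1: enter (5,6), '\' deflects up->left, move left to (5,5)
Step 2: enter (5,5), '.' pass, move left to (5,4)
Step 3: enter (5,4), '.' pass, move left to (5,3)
Step 4: enter (5,3), '.' pass, move left to (5,2)
Step 5: enter (5,2), '.' pass, move left to (5,1)
Step 6: enter (5,1), '.' pass, move left to (5,0)
Step 7: enter (5,0), '.' pass, move left to (5,-1)
Step 8: at (5,-1) — EXIT via left edge, pos 5
Path length (cell visits): 7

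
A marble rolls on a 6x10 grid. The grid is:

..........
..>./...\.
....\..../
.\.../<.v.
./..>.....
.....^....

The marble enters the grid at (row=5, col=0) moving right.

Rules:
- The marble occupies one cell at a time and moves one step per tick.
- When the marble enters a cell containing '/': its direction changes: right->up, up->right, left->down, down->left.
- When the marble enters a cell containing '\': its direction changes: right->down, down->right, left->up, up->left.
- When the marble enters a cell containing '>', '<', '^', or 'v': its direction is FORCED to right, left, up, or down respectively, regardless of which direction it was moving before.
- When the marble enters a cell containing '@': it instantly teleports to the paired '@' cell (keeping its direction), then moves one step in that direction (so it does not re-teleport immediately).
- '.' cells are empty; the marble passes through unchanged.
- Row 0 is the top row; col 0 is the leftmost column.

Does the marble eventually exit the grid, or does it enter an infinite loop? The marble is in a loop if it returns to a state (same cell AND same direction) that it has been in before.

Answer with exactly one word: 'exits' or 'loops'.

Answer: loops

Derivation:
Step 1: enter (5,0), '.' pass, move right to (5,1)
Step 2: enter (5,1), '.' pass, move right to (5,2)
Step 3: enter (5,2), '.' pass, move right to (5,3)
Step 4: enter (5,3), '.' pass, move right to (5,4)
Step 5: enter (5,4), '.' pass, move right to (5,5)
Step 6: enter (5,5), '^' forces right->up, move up to (4,5)
Step 7: enter (4,5), '.' pass, move up to (3,5)
Step 8: enter (3,5), '/' deflects up->right, move right to (3,6)
Step 9: enter (3,6), '<' forces right->left, move left to (3,5)
Step 10: enter (3,5), '/' deflects left->down, move down to (4,5)
Step 11: enter (4,5), '.' pass, move down to (5,5)
Step 12: enter (5,5), '^' forces down->up, move up to (4,5)
Step 13: at (4,5) dir=up — LOOP DETECTED (seen before)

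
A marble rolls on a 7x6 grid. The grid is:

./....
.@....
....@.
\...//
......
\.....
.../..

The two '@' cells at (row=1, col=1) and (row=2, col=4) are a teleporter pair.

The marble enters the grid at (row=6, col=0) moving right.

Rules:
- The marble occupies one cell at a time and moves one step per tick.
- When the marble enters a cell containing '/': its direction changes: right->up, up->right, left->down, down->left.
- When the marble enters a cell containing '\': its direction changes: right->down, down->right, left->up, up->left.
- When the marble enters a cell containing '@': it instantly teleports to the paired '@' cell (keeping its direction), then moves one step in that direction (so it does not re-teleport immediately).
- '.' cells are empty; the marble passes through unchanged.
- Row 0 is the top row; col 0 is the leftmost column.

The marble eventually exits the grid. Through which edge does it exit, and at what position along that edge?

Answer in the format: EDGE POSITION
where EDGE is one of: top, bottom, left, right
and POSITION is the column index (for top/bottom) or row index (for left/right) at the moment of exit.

Answer: top 3

Derivation:
Step 1: enter (6,0), '.' pass, move right to (6,1)
Step 2: enter (6,1), '.' pass, move right to (6,2)
Step 3: enter (6,2), '.' pass, move right to (6,3)
Step 4: enter (6,3), '/' deflects right->up, move up to (5,3)
Step 5: enter (5,3), '.' pass, move up to (4,3)
Step 6: enter (4,3), '.' pass, move up to (3,3)
Step 7: enter (3,3), '.' pass, move up to (2,3)
Step 8: enter (2,3), '.' pass, move up to (1,3)
Step 9: enter (1,3), '.' pass, move up to (0,3)
Step 10: enter (0,3), '.' pass, move up to (-1,3)
Step 11: at (-1,3) — EXIT via top edge, pos 3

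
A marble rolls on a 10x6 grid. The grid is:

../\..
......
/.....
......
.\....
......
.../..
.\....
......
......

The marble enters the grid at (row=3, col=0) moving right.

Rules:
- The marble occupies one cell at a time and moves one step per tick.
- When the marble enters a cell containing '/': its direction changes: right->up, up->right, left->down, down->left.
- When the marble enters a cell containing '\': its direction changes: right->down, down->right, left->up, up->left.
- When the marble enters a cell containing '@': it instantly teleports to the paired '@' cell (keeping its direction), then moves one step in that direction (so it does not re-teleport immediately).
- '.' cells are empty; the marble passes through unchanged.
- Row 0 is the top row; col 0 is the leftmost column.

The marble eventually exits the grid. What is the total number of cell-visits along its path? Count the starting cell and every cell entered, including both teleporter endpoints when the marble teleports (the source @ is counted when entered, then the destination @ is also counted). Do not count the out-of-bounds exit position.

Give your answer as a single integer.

Step 1: enter (3,0), '.' pass, move right to (3,1)
Step 2: enter (3,1), '.' pass, move right to (3,2)
Step 3: enter (3,2), '.' pass, move right to (3,3)
Step 4: enter (3,3), '.' pass, move right to (3,4)
Step 5: enter (3,4), '.' pass, move right to (3,5)
Step 6: enter (3,5), '.' pass, move right to (3,6)
Step 7: at (3,6) — EXIT via right edge, pos 3
Path length (cell visits): 6

Answer: 6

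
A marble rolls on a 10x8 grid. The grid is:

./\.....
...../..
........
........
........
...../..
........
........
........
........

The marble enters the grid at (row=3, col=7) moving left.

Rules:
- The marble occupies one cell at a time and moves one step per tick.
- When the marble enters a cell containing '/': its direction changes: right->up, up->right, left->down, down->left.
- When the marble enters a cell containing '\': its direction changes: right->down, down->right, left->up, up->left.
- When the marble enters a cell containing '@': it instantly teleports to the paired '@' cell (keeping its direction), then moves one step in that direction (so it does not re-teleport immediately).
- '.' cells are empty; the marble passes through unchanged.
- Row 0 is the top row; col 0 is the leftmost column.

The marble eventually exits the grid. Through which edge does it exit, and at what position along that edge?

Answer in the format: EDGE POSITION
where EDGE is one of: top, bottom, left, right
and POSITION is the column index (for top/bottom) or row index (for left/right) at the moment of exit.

Step 1: enter (3,7), '.' pass, move left to (3,6)
Step 2: enter (3,6), '.' pass, move left to (3,5)
Step 3: enter (3,5), '.' pass, move left to (3,4)
Step 4: enter (3,4), '.' pass, move left to (3,3)
Step 5: enter (3,3), '.' pass, move left to (3,2)
Step 6: enter (3,2), '.' pass, move left to (3,1)
Step 7: enter (3,1), '.' pass, move left to (3,0)
Step 8: enter (3,0), '.' pass, move left to (3,-1)
Step 9: at (3,-1) — EXIT via left edge, pos 3

Answer: left 3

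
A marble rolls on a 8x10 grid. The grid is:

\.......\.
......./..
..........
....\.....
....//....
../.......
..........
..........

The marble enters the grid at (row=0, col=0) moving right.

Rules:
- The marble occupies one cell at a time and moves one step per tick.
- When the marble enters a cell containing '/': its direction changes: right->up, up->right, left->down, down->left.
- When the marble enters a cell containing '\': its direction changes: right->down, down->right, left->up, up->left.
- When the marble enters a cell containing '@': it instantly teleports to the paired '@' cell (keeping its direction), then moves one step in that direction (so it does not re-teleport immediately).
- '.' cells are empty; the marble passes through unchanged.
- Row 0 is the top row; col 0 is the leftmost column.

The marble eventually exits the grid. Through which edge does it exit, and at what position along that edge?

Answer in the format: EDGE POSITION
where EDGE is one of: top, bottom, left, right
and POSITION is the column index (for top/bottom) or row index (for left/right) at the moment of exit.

Step 1: enter (0,0), '\' deflects right->down, move down to (1,0)
Step 2: enter (1,0), '.' pass, move down to (2,0)
Step 3: enter (2,0), '.' pass, move down to (3,0)
Step 4: enter (3,0), '.' pass, move down to (4,0)
Step 5: enter (4,0), '.' pass, move down to (5,0)
Step 6: enter (5,0), '.' pass, move down to (6,0)
Step 7: enter (6,0), '.' pass, move down to (7,0)
Step 8: enter (7,0), '.' pass, move down to (8,0)
Step 9: at (8,0) — EXIT via bottom edge, pos 0

Answer: bottom 0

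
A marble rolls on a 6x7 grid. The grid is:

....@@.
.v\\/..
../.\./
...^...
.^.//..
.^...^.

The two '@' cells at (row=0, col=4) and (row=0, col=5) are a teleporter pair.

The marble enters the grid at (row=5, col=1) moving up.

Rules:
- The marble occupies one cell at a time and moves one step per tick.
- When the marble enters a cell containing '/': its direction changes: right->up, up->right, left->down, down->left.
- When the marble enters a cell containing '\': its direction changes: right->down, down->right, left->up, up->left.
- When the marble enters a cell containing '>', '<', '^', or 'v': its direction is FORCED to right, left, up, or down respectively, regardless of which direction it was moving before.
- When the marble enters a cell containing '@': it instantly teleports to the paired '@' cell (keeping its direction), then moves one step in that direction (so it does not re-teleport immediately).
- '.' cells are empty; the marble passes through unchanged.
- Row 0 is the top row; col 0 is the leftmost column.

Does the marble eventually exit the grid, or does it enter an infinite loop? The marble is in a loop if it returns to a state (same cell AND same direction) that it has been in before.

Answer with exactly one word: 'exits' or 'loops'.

Step 1: enter (5,1), '^' forces up->up, move up to (4,1)
Step 2: enter (4,1), '^' forces up->up, move up to (3,1)
Step 3: enter (3,1), '.' pass, move up to (2,1)
Step 4: enter (2,1), '.' pass, move up to (1,1)
Step 5: enter (1,1), 'v' forces up->down, move down to (2,1)
Step 6: enter (2,1), '.' pass, move down to (3,1)
Step 7: enter (3,1), '.' pass, move down to (4,1)
Step 8: enter (4,1), '^' forces down->up, move up to (3,1)
Step 9: at (3,1) dir=up — LOOP DETECTED (seen before)

Answer: loops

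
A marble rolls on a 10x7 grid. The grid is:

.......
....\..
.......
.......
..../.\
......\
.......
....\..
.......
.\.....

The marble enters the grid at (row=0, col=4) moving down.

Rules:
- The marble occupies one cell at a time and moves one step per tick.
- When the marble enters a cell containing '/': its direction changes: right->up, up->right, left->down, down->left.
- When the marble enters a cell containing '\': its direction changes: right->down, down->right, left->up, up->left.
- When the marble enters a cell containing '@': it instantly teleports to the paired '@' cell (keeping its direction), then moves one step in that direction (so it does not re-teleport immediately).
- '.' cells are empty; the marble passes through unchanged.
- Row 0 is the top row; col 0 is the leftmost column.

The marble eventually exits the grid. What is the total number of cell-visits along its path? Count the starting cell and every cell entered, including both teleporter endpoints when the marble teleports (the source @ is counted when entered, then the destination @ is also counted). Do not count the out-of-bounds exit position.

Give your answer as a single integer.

Step 1: enter (0,4), '.' pass, move down to (1,4)
Step 2: enter (1,4), '\' deflects down->right, move right to (1,5)
Step 3: enter (1,5), '.' pass, move right to (1,6)
Step 4: enter (1,6), '.' pass, move right to (1,7)
Step 5: at (1,7) — EXIT via right edge, pos 1
Path length (cell visits): 4

Answer: 4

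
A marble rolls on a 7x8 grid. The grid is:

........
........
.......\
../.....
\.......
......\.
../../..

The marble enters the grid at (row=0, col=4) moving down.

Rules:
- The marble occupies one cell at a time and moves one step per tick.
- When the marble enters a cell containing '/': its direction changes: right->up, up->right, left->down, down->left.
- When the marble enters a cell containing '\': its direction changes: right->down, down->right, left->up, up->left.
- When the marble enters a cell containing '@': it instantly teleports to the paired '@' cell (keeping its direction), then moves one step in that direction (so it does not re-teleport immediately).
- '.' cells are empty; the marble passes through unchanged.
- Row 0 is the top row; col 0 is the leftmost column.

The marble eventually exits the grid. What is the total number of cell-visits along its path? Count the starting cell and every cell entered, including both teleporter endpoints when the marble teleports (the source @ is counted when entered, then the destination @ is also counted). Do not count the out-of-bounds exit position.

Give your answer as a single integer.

Answer: 7

Derivation:
Step 1: enter (0,4), '.' pass, move down to (1,4)
Step 2: enter (1,4), '.' pass, move down to (2,4)
Step 3: enter (2,4), '.' pass, move down to (3,4)
Step 4: enter (3,4), '.' pass, move down to (4,4)
Step 5: enter (4,4), '.' pass, move down to (5,4)
Step 6: enter (5,4), '.' pass, move down to (6,4)
Step 7: enter (6,4), '.' pass, move down to (7,4)
Step 8: at (7,4) — EXIT via bottom edge, pos 4
Path length (cell visits): 7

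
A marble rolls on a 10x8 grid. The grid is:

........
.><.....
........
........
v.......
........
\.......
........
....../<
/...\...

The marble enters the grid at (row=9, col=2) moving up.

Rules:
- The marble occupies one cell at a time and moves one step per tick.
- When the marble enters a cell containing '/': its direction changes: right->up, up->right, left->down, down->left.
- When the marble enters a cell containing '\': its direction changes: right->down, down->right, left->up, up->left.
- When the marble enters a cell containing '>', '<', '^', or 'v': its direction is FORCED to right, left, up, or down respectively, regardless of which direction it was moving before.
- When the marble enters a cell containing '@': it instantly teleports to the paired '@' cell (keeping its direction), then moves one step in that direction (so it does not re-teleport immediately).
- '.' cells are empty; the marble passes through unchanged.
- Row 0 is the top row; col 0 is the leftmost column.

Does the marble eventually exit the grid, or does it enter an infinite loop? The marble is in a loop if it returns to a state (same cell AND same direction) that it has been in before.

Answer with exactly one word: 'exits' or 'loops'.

Step 1: enter (9,2), '.' pass, move up to (8,2)
Step 2: enter (8,2), '.' pass, move up to (7,2)
Step 3: enter (7,2), '.' pass, move up to (6,2)
Step 4: enter (6,2), '.' pass, move up to (5,2)
Step 5: enter (5,2), '.' pass, move up to (4,2)
Step 6: enter (4,2), '.' pass, move up to (3,2)
Step 7: enter (3,2), '.' pass, move up to (2,2)
Step 8: enter (2,2), '.' pass, move up to (1,2)
Step 9: enter (1,2), '<' forces up->left, move left to (1,1)
Step 10: enter (1,1), '>' forces left->right, move right to (1,2)
Step 11: enter (1,2), '<' forces right->left, move left to (1,1)
Step 12: at (1,1) dir=left — LOOP DETECTED (seen before)

Answer: loops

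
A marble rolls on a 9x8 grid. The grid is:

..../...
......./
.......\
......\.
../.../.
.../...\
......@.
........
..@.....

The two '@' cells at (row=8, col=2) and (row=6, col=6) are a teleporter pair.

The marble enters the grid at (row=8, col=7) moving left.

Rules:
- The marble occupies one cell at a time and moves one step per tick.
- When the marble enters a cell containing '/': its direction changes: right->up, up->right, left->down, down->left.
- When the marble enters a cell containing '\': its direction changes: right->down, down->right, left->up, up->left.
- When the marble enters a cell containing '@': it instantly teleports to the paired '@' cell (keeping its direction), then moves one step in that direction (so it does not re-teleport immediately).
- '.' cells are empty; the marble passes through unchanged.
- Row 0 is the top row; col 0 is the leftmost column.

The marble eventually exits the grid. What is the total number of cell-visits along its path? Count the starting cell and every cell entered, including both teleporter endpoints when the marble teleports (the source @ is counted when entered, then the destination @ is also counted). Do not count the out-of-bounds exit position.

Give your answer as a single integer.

Answer: 13

Derivation:
Step 1: enter (8,7), '.' pass, move left to (8,6)
Step 2: enter (8,6), '.' pass, move left to (8,5)
Step 3: enter (8,5), '.' pass, move left to (8,4)
Step 4: enter (8,4), '.' pass, move left to (8,3)
Step 5: enter (8,3), '.' pass, move left to (8,2)
Step 6: enter (8,2), '@' teleport (8,2)->(6,6), also enter (6,6), move left to (6,5)
Step 7: enter (6,5), '.' pass, move left to (6,4)
Step 8: enter (6,4), '.' pass, move left to (6,3)
Step 9: enter (6,3), '.' pass, move left to (6,2)
Step 10: enter (6,2), '.' pass, move left to (6,1)
Step 11: enter (6,1), '.' pass, move left to (6,0)
Step 12: enter (6,0), '.' pass, move left to (6,-1)
Step 13: at (6,-1) — EXIT via left edge, pos 6
Path length (cell visits): 13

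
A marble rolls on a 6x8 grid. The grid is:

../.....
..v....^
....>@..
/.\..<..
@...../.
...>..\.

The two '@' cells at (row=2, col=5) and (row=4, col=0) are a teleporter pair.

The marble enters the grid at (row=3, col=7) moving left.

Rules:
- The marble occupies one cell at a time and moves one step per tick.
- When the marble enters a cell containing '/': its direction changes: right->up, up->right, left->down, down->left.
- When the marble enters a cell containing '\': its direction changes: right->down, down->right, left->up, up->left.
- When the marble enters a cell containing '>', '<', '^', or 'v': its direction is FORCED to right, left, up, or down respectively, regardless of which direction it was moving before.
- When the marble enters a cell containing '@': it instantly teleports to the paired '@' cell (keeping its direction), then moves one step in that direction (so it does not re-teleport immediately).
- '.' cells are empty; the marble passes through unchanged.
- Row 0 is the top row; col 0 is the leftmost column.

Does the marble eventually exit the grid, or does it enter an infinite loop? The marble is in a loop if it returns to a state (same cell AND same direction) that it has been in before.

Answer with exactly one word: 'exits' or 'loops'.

Answer: loops

Derivation:
Step 1: enter (3,7), '.' pass, move left to (3,6)
Step 2: enter (3,6), '.' pass, move left to (3,5)
Step 3: enter (3,5), '<' forces left->left, move left to (3,4)
Step 4: enter (3,4), '.' pass, move left to (3,3)
Step 5: enter (3,3), '.' pass, move left to (3,2)
Step 6: enter (3,2), '\' deflects left->up, move up to (2,2)
Step 7: enter (2,2), '.' pass, move up to (1,2)
Step 8: enter (1,2), 'v' forces up->down, move down to (2,2)
Step 9: enter (2,2), '.' pass, move down to (3,2)
Step 10: enter (3,2), '\' deflects down->right, move right to (3,3)
Step 11: enter (3,3), '.' pass, move right to (3,4)
Step 12: enter (3,4), '.' pass, move right to (3,5)
Step 13: enter (3,5), '<' forces right->left, move left to (3,4)
Step 14: at (3,4) dir=left — LOOP DETECTED (seen before)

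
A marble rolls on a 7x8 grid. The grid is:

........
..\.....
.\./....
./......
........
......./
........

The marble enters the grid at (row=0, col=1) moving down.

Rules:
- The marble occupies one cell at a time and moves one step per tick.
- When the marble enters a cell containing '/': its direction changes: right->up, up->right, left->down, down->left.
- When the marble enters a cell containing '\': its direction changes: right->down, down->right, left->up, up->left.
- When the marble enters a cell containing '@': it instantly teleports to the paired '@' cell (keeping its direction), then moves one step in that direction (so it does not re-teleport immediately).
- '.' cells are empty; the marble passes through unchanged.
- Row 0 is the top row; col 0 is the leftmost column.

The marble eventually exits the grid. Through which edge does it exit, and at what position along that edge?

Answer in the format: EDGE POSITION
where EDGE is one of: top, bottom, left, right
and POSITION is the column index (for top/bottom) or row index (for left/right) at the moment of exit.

Answer: top 3

Derivation:
Step 1: enter (0,1), '.' pass, move down to (1,1)
Step 2: enter (1,1), '.' pass, move down to (2,1)
Step 3: enter (2,1), '\' deflects down->right, move right to (2,2)
Step 4: enter (2,2), '.' pass, move right to (2,3)
Step 5: enter (2,3), '/' deflects right->up, move up to (1,3)
Step 6: enter (1,3), '.' pass, move up to (0,3)
Step 7: enter (0,3), '.' pass, move up to (-1,3)
Step 8: at (-1,3) — EXIT via top edge, pos 3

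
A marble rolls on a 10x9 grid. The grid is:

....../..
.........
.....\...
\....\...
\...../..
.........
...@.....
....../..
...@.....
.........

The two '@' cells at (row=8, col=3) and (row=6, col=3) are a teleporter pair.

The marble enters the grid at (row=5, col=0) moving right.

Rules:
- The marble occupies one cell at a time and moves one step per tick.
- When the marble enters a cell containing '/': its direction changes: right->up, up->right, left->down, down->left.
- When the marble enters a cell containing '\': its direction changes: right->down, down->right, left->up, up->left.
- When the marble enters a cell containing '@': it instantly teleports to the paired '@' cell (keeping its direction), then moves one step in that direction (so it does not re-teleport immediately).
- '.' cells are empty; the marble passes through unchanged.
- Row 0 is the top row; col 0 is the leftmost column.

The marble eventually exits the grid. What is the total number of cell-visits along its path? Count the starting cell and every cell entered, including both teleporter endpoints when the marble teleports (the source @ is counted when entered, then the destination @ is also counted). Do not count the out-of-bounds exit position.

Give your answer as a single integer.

Step 1: enter (5,0), '.' pass, move right to (5,1)
Step 2: enter (5,1), '.' pass, move right to (5,2)
Step 3: enter (5,2), '.' pass, move right to (5,3)
Step 4: enter (5,3), '.' pass, move right to (5,4)
Step 5: enter (5,4), '.' pass, move right to (5,5)
Step 6: enter (5,5), '.' pass, move right to (5,6)
Step 7: enter (5,6), '.' pass, move right to (5,7)
Step 8: enter (5,7), '.' pass, move right to (5,8)
Step 9: enter (5,8), '.' pass, move right to (5,9)
Step 10: at (5,9) — EXIT via right edge, pos 5
Path length (cell visits): 9

Answer: 9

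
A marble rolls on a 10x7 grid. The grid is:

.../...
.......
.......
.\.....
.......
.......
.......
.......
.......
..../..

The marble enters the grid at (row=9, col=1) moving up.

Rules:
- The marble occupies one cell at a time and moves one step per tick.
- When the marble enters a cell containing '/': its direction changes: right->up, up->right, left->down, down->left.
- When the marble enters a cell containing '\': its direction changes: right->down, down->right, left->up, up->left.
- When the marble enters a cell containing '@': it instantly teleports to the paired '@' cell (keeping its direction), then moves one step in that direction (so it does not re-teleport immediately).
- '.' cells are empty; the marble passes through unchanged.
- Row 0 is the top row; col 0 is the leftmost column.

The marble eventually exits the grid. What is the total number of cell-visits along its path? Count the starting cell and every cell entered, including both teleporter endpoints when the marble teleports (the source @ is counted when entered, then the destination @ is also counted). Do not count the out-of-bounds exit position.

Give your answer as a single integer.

Answer: 8

Derivation:
Step 1: enter (9,1), '.' pass, move up to (8,1)
Step 2: enter (8,1), '.' pass, move up to (7,1)
Step 3: enter (7,1), '.' pass, move up to (6,1)
Step 4: enter (6,1), '.' pass, move up to (5,1)
Step 5: enter (5,1), '.' pass, move up to (4,1)
Step 6: enter (4,1), '.' pass, move up to (3,1)
Step 7: enter (3,1), '\' deflects up->left, move left to (3,0)
Step 8: enter (3,0), '.' pass, move left to (3,-1)
Step 9: at (3,-1) — EXIT via left edge, pos 3
Path length (cell visits): 8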